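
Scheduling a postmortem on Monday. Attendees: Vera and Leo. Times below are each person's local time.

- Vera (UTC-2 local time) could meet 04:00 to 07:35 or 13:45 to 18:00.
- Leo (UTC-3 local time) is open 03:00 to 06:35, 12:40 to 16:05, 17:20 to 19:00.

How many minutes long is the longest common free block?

215

Vera in UTC: 06:00-09:35, 15:45-20:00 (add 2h to convert from UTC-2).
Leo in UTC: 06:00-09:35, 15:40-19:05, 20:20-22:00 (add 3h to convert from UTC-3).
Vera ∩ Leo: 06:00-09:35, 15:45-19:05.
The longest is 06:00-09:35 at 215 minutes.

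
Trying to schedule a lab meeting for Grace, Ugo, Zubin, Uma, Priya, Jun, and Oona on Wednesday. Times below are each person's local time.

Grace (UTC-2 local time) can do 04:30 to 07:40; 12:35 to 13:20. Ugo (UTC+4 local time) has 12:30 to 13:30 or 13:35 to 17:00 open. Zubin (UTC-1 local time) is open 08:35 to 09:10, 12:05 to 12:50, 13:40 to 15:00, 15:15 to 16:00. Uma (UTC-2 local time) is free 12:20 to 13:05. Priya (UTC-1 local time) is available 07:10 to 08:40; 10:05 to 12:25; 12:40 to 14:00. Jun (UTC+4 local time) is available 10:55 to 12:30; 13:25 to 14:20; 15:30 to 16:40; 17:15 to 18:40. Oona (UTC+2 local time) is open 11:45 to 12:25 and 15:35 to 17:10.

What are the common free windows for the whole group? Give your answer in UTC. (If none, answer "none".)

none

Grace in UTC: 06:30-09:40, 14:35-15:20 (add 2h to convert from UTC-2).
Ugo in UTC: 08:30-09:30, 09:35-13:00 (subtract 4h to convert from UTC+4).
Zubin in UTC: 09:35-10:10, 13:05-13:50, 14:40-16:00, 16:15-17:00 (add 1h to convert from UTC-1).
Uma in UTC: 14:20-15:05 (add 2h to convert from UTC-2).
Priya in UTC: 08:10-09:40, 11:05-13:25, 13:40-15:00 (add 1h to convert from UTC-1).
Jun in UTC: 06:55-08:30, 09:25-10:20, 11:30-12:40, 13:15-14:40 (subtract 4h to convert from UTC+4).
Oona in UTC: 09:45-10:25, 13:35-15:10 (subtract 2h to convert from UTC+2).
Grace ∩ Ugo: 08:30-09:30, 09:35-09:40.
Grace ∩ Ugo ∩ Zubin: 09:35-09:40.
Grace ∩ Ugo ∩ Zubin ∩ Uma: ∅.
Grace ∩ Ugo ∩ Zubin ∩ Uma ∩ Priya: ∅.
Grace ∩ Ugo ∩ Zubin ∩ Uma ∩ Priya ∩ Jun: ∅.
Grace ∩ Ugo ∩ Zubin ∩ Uma ∩ Priya ∩ Jun ∩ Oona: ∅.
There is no time when everyone is free.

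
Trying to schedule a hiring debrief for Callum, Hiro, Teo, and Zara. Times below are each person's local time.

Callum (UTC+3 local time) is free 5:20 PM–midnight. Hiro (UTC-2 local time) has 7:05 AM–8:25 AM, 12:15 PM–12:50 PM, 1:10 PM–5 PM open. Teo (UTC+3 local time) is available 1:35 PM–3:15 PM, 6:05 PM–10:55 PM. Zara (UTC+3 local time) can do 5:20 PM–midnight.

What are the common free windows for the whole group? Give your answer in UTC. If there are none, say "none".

Callum in UTC: 14:20-21:00 (subtract 3h to convert from UTC+3).
Hiro in UTC: 09:05-10:25, 14:15-14:50, 15:10-19:00 (add 2h to convert from UTC-2).
Teo in UTC: 10:35-12:15, 15:05-19:55 (subtract 3h to convert from UTC+3).
Zara in UTC: 14:20-21:00 (subtract 3h to convert from UTC+3).
Callum ∩ Hiro: 14:20-14:50, 15:10-19:00.
Callum ∩ Hiro ∩ Teo: 15:10-19:00.
Callum ∩ Hiro ∩ Teo ∩ Zara: 15:10-19:00.
Those are the intersection windows.

15:10-19:00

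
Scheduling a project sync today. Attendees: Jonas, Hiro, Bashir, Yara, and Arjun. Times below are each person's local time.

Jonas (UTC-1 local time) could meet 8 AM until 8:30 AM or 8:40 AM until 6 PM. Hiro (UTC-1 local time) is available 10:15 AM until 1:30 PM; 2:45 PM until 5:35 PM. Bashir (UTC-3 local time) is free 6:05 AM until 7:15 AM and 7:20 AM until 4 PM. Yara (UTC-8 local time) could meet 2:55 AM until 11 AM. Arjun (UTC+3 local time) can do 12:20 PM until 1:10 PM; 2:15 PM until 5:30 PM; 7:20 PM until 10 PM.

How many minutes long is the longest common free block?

Jonas in UTC: 09:00-09:30, 09:40-19:00 (add 1h to convert from UTC-1).
Hiro in UTC: 11:15-14:30, 15:45-18:35 (add 1h to convert from UTC-1).
Bashir in UTC: 09:05-10:15, 10:20-19:00 (add 3h to convert from UTC-3).
Yara in UTC: 10:55-19:00 (add 8h to convert from UTC-8).
Arjun in UTC: 09:20-10:10, 11:15-14:30, 16:20-19:00 (subtract 3h to convert from UTC+3).
Jonas ∩ Hiro: 11:15-14:30, 15:45-18:35.
Jonas ∩ Hiro ∩ Bashir: 11:15-14:30, 15:45-18:35.
Jonas ∩ Hiro ∩ Bashir ∩ Yara: 11:15-14:30, 15:45-18:35.
Jonas ∩ Hiro ∩ Bashir ∩ Yara ∩ Arjun: 11:15-14:30, 16:20-18:35.
So the common availability across everyone is 11:15-14:30, 16:20-18:35.
The longest is 11:15-14:30 at 195 minutes.

195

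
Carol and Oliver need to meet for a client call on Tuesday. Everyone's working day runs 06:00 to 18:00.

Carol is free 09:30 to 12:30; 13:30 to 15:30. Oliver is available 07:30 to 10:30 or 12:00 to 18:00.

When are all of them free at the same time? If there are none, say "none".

09:30-10:30, 12:00-12:30, 13:30-15:30

Carol ∩ Oliver: 09:30-10:30, 12:00-12:30, 13:30-15:30.
So the common availability across everyone is 09:30-10:30, 12:00-12:30, 13:30-15:30.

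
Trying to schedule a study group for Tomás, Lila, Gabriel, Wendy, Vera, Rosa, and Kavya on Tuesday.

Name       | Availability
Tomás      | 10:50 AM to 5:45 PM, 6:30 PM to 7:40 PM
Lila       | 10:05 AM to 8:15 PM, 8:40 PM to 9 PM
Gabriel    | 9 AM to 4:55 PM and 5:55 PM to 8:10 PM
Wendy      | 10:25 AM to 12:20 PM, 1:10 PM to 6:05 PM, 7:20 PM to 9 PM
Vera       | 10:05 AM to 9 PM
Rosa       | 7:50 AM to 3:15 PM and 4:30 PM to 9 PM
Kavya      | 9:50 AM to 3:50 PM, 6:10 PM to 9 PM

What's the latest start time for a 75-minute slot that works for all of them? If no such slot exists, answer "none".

Tomás ∩ Lila: 10:50-17:45, 18:30-19:40.
Tomás ∩ Lila ∩ Gabriel: 10:50-16:55, 18:30-19:40.
Tomás ∩ Lila ∩ Gabriel ∩ Wendy: 10:50-12:20, 13:10-16:55, 19:20-19:40.
Tomás ∩ Lila ∩ Gabriel ∩ Wendy ∩ Vera: 10:50-12:20, 13:10-16:55, 19:20-19:40.
Tomás ∩ Lila ∩ Gabriel ∩ Wendy ∩ Vera ∩ Rosa: 10:50-12:20, 13:10-15:15, 16:30-16:55, 19:20-19:40.
Tomás ∩ Lila ∩ Gabriel ∩ Wendy ∩ Vera ∩ Rosa ∩ Kavya: 10:50-12:20, 13:10-15:15, 19:20-19:40.
The last common window of at least 75 minutes is 13:10-15:15; a 75-minute meeting can start as late as 14:00 and still end by 15:15.

14:00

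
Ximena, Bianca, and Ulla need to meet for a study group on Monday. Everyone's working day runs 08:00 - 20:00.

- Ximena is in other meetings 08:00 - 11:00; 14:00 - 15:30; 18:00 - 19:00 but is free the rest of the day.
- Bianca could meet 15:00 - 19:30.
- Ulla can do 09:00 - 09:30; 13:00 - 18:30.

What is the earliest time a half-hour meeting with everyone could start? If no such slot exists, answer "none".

15:30

Ximena free: 11:00-14:00, 15:30-18:00, 19:00-20:00 (invert busy blocks within the working day).
Bianca free: 15:00-19:30.
Ulla free: 09:00-09:30, 13:00-18:30.
Ximena ∩ Bianca: 15:30-18:00, 19:00-19:30.
Ximena ∩ Bianca ∩ Ulla: 15:30-18:00.
The first common window of at least 30 minutes is 15:30-18:00, so the earliest start is 15:30.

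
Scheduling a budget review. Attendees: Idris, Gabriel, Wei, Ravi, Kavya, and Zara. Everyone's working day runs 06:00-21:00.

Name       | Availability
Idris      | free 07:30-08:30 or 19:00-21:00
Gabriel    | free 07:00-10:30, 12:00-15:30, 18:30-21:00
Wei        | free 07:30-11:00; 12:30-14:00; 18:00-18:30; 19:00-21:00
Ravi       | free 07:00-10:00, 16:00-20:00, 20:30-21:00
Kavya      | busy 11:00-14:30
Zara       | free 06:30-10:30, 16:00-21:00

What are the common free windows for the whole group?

07:30-08:30, 19:00-20:00, 20:30-21:00

Idris free: 07:30-08:30, 19:00-21:00.
Gabriel free: 07:00-10:30, 12:00-15:30, 18:30-21:00.
Wei free: 07:30-11:00, 12:30-14:00, 18:00-18:30, 19:00-21:00.
Ravi free: 07:00-10:00, 16:00-20:00, 20:30-21:00.
Kavya free: 06:00-11:00, 14:30-21:00 (invert busy blocks within the working day).
Zara free: 06:30-10:30, 16:00-21:00.
Idris ∩ Gabriel: 07:30-08:30, 19:00-21:00.
Idris ∩ Gabriel ∩ Wei: 07:30-08:30, 19:00-21:00.
Idris ∩ Gabriel ∩ Wei ∩ Ravi: 07:30-08:30, 19:00-20:00, 20:30-21:00.
Idris ∩ Gabriel ∩ Wei ∩ Ravi ∩ Kavya: 07:30-08:30, 19:00-20:00, 20:30-21:00.
Idris ∩ Gabriel ∩ Wei ∩ Ravi ∩ Kavya ∩ Zara: 07:30-08:30, 19:00-20:00, 20:30-21:00.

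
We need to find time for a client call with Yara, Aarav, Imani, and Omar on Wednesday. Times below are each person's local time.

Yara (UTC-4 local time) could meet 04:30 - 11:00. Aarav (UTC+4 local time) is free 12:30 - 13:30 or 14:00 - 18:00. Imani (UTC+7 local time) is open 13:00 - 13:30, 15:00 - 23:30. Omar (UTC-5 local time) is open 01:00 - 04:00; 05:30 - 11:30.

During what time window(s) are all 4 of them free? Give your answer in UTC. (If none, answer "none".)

08:30-09:00, 10:30-14:00

Yara in UTC: 08:30-15:00 (add 4h to convert from UTC-4).
Aarav in UTC: 08:30-09:30, 10:00-14:00 (subtract 4h to convert from UTC+4).
Imani in UTC: 06:00-06:30, 08:00-16:30 (subtract 7h to convert from UTC+7).
Omar in UTC: 06:00-09:00, 10:30-16:30 (add 5h to convert from UTC-5).
Yara ∩ Aarav: 08:30-09:30, 10:00-14:00.
Yara ∩ Aarav ∩ Imani: 08:30-09:30, 10:00-14:00.
Yara ∩ Aarav ∩ Imani ∩ Omar: 08:30-09:00, 10:30-14:00.
So the common availability across everyone is 08:30-09:00, 10:30-14:00.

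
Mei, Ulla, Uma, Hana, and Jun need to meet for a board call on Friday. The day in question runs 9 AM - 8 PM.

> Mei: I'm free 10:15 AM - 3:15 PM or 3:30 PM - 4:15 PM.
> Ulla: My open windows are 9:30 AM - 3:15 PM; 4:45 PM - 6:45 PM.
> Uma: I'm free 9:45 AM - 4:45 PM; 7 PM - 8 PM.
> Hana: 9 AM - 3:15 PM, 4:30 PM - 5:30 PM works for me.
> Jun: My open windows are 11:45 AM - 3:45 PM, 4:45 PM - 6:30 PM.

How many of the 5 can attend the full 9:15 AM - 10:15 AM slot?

Hana can make the full 09:15-10:15 slot — that's 1.

1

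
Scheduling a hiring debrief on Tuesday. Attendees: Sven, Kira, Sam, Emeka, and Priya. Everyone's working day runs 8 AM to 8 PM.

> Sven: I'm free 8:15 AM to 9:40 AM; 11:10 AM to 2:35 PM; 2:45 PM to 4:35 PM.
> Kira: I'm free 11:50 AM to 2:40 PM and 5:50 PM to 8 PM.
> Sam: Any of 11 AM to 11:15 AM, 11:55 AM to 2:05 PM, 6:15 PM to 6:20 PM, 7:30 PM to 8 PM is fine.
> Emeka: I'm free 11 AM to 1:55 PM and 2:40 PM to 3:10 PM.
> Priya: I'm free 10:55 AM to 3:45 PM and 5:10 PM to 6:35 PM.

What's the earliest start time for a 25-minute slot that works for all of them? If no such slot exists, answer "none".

11:55

Sven ∩ Kira: 11:50-14:35.
Sven ∩ Kira ∩ Sam: 11:55-14:05.
Sven ∩ Kira ∩ Sam ∩ Emeka: 11:55-13:55.
Sven ∩ Kira ∩ Sam ∩ Emeka ∩ Priya: 11:55-13:55.
The first common window of at least 25 minutes is 11:55-13:55, so the earliest start is 11:55.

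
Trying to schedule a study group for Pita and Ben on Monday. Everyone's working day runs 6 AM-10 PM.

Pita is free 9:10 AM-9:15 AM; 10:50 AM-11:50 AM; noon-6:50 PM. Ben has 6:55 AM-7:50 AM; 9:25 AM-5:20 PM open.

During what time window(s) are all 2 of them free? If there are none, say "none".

10:50-11:50, 12:00-17:20

Pita ∩ Ben: 10:50-11:50, 12:00-17:20.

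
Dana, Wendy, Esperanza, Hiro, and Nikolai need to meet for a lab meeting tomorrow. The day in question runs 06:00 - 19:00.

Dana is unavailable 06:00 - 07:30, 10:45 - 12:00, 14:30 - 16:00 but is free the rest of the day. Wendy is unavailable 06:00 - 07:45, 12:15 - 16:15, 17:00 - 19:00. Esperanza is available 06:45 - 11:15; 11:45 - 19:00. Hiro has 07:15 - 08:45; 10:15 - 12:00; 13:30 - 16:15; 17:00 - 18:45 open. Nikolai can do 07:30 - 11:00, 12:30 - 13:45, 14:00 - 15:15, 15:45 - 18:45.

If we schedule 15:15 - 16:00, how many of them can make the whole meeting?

2

Dana free: 07:30-10:45, 12:00-14:30, 16:00-19:00 (invert busy blocks within the working day).
Wendy free: 07:45-12:15, 16:15-17:00 (invert busy blocks within the working day).
Esperanza free: 06:45-11:15, 11:45-19:00.
Hiro free: 07:15-08:45, 10:15-12:00, 13:30-16:15, 17:00-18:45.
Nikolai free: 07:30-11:00, 12:30-13:45, 14:00-15:15, 15:45-18:45.
Esperanza and Hiro can make the full 15:15-16:00 slot — that's 2.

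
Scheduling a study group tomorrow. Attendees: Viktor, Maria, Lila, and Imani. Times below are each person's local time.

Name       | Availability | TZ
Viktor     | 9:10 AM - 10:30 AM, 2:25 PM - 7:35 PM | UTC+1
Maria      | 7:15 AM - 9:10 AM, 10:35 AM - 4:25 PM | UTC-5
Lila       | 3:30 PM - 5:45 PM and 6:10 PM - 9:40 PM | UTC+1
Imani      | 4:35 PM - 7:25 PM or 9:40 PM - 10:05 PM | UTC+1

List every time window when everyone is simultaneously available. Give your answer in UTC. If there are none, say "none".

Viktor in UTC: 08:10-09:30, 13:25-18:35 (subtract 1h to convert from UTC+1).
Maria in UTC: 12:15-14:10, 15:35-21:25 (add 5h to convert from UTC-5).
Lila in UTC: 14:30-16:45, 17:10-20:40 (subtract 1h to convert from UTC+1).
Imani in UTC: 15:35-18:25, 20:40-21:05 (subtract 1h to convert from UTC+1).
Viktor ∩ Maria: 13:25-14:10, 15:35-18:35.
Viktor ∩ Maria ∩ Lila: 15:35-16:45, 17:10-18:35.
Viktor ∩ Maria ∩ Lila ∩ Imani: 15:35-16:45, 17:10-18:25.
Those are the intersection windows.

15:35-16:45, 17:10-18:25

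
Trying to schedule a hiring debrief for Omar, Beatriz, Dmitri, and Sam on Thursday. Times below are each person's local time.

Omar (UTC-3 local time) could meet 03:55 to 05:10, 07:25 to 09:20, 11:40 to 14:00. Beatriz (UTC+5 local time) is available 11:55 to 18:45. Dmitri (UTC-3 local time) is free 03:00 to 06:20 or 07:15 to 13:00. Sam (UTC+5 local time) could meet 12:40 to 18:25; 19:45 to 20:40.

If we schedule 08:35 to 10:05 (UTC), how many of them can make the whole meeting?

Omar in UTC: 06:55-08:10, 10:25-12:20, 14:40-17:00 (add 3h to convert from UTC-3).
Beatriz in UTC: 06:55-13:45 (subtract 5h to convert from UTC+5).
Dmitri in UTC: 06:00-09:20, 10:15-16:00 (add 3h to convert from UTC-3).
Sam in UTC: 07:40-13:25, 14:45-15:40 (subtract 5h to convert from UTC+5).
Beatriz and Sam can make the full 08:35-10:05 slot — that's 2.

2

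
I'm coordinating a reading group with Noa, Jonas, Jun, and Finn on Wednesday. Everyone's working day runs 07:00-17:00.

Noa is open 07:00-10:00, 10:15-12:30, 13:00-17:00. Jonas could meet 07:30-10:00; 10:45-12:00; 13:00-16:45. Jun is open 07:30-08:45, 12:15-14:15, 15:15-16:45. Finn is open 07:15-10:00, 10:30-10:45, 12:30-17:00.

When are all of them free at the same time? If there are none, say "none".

07:30-08:45, 13:00-14:15, 15:15-16:45

Noa ∩ Jonas: 07:30-10:00, 10:45-12:00, 13:00-16:45.
Noa ∩ Jonas ∩ Jun: 07:30-08:45, 13:00-14:15, 15:15-16:45.
Noa ∩ Jonas ∩ Jun ∩ Finn: 07:30-08:45, 13:00-14:15, 15:15-16:45.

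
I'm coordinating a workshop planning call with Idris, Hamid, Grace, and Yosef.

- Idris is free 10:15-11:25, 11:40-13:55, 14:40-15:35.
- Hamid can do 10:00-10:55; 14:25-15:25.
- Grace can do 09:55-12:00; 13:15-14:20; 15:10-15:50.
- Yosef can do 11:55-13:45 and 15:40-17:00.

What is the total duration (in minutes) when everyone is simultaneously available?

Idris ∩ Hamid: 10:15-10:55, 14:40-15:25.
Idris ∩ Hamid ∩ Grace: 10:15-10:55, 15:10-15:25.
Idris ∩ Hamid ∩ Grace ∩ Yosef: ∅.
There is no time when everyone is free.
There is no common window, so the total is 0 minutes.

0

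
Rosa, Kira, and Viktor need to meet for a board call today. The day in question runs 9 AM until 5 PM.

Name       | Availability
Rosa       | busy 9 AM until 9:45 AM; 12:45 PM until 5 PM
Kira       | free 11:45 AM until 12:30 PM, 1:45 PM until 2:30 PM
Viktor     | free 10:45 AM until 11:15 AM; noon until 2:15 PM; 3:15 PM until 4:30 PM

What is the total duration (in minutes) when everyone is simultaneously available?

Rosa free: 09:45-12:45 (invert busy blocks within the working day).
Kira free: 11:45-12:30, 13:45-14:30.
Viktor free: 10:45-11:15, 12:00-14:15, 15:15-16:30.
Rosa ∩ Kira: 11:45-12:30.
Rosa ∩ Kira ∩ Viktor: 12:00-12:30.
That's a single block of 30 minutes.

30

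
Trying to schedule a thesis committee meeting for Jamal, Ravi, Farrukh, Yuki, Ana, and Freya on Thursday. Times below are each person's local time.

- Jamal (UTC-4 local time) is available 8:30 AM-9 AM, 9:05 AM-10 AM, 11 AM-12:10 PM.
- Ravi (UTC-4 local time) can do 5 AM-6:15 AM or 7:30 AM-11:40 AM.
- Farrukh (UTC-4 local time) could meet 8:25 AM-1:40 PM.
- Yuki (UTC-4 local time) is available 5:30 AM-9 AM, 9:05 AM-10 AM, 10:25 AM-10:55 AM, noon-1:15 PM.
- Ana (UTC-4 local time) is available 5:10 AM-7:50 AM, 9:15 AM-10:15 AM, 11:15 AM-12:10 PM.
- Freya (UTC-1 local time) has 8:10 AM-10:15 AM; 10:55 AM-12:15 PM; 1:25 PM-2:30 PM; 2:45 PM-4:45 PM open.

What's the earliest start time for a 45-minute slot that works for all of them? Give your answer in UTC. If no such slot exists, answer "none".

none

Jamal in UTC: 12:30-13:00, 13:05-14:00, 15:00-16:10 (add 4h to convert from UTC-4).
Ravi in UTC: 09:00-10:15, 11:30-15:40 (add 4h to convert from UTC-4).
Farrukh in UTC: 12:25-17:40 (add 4h to convert from UTC-4).
Yuki in UTC: 09:30-13:00, 13:05-14:00, 14:25-14:55, 16:00-17:15 (add 4h to convert from UTC-4).
Ana in UTC: 09:10-11:50, 13:15-14:15, 15:15-16:10 (add 4h to convert from UTC-4).
Freya in UTC: 09:10-11:15, 11:55-13:15, 14:25-15:30, 15:45-17:45 (add 1h to convert from UTC-1).
Jamal ∩ Ravi: 12:30-13:00, 13:05-14:00, 15:00-15:40.
Jamal ∩ Ravi ∩ Farrukh: 12:30-13:00, 13:05-14:00, 15:00-15:40.
Jamal ∩ Ravi ∩ Farrukh ∩ Yuki: 12:30-13:00, 13:05-14:00.
Jamal ∩ Ravi ∩ Farrukh ∩ Yuki ∩ Ana: 13:15-14:00.
Jamal ∩ Ravi ∩ Farrukh ∩ Yuki ∩ Ana ∩ Freya: ∅.
There is no time when everyone is free.
No common window is at least 45 minutes long.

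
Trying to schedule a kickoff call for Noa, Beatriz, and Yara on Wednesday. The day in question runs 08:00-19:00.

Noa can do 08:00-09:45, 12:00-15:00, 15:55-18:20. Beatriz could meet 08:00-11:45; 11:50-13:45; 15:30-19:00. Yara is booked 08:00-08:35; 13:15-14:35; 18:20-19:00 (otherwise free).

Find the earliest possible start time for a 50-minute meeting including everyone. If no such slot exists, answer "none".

Noa free: 08:00-09:45, 12:00-15:00, 15:55-18:20.
Beatriz free: 08:00-11:45, 11:50-13:45, 15:30-19:00.
Yara free: 08:35-13:15, 14:35-18:20 (invert busy blocks within the working day).
Noa ∩ Beatriz: 08:00-09:45, 12:00-13:45, 15:55-18:20.
Noa ∩ Beatriz ∩ Yara: 08:35-09:45, 12:00-13:15, 15:55-18:20.
So the common availability across everyone is 08:35-09:45, 12:00-13:15, 15:55-18:20.
The first common window of at least 50 minutes is 08:35-09:45, so the earliest start is 08:35.

08:35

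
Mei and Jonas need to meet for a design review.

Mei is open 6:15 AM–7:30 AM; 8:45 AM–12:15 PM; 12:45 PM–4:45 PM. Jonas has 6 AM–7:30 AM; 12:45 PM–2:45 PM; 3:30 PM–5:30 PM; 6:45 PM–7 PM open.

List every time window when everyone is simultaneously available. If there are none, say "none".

Mei ∩ Jonas: 06:15-07:30, 12:45-14:45, 15:30-16:45.

06:15-07:30, 12:45-14:45, 15:30-16:45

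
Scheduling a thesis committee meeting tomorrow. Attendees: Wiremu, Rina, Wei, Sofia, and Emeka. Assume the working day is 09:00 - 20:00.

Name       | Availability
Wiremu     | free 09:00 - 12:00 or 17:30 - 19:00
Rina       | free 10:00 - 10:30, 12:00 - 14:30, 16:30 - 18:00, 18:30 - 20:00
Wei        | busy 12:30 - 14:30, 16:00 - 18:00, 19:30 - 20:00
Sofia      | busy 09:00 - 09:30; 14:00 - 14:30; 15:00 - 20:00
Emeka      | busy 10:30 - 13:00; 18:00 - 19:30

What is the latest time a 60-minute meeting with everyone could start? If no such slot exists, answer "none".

Wiremu free: 09:00-12:00, 17:30-19:00.
Rina free: 10:00-10:30, 12:00-14:30, 16:30-18:00, 18:30-20:00.
Wei free: 09:00-12:30, 14:30-16:00, 18:00-19:30 (invert busy blocks within the working day).
Sofia free: 09:30-14:00, 14:30-15:00 (invert busy blocks within the working day).
Emeka free: 09:00-10:30, 13:00-18:00, 19:30-20:00 (invert busy blocks within the working day).
Wiremu ∩ Rina: 10:00-10:30, 17:30-18:00, 18:30-19:00.
Wiremu ∩ Rina ∩ Wei: 10:00-10:30, 18:30-19:00.
Wiremu ∩ Rina ∩ Wei ∩ Sofia: 10:00-10:30.
Wiremu ∩ Rina ∩ Wei ∩ Sofia ∩ Emeka: 10:00-10:30.
Those are the intersection windows.
No common window is at least 60 minutes long.

none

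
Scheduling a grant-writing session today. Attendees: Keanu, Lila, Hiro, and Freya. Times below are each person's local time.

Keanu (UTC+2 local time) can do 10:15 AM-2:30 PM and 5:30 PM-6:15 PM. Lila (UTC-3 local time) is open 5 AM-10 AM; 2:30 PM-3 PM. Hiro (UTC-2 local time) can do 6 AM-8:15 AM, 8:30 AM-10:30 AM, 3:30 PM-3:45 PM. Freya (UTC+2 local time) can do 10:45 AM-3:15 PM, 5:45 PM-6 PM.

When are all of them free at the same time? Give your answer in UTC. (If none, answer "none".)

08:45-10:15, 10:30-12:30

Keanu in UTC: 08:15-12:30, 15:30-16:15 (subtract 2h to convert from UTC+2).
Lila in UTC: 08:00-13:00, 17:30-18:00 (add 3h to convert from UTC-3).
Hiro in UTC: 08:00-10:15, 10:30-12:30, 17:30-17:45 (add 2h to convert from UTC-2).
Freya in UTC: 08:45-13:15, 15:45-16:00 (subtract 2h to convert from UTC+2).
Keanu ∩ Lila: 08:15-12:30.
Keanu ∩ Lila ∩ Hiro: 08:15-10:15, 10:30-12:30.
Keanu ∩ Lila ∩ Hiro ∩ Freya: 08:45-10:15, 10:30-12:30.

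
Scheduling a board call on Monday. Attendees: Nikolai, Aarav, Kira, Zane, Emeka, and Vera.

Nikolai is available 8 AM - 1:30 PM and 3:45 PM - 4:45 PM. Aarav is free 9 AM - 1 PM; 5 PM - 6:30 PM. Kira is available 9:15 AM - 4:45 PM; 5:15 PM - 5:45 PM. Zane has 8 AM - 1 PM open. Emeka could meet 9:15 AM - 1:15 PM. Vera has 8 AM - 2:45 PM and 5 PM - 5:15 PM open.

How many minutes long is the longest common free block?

225

Nikolai ∩ Aarav: 09:00-13:00.
Nikolai ∩ Aarav ∩ Kira: 09:15-13:00.
Nikolai ∩ Aarav ∩ Kira ∩ Zane: 09:15-13:00.
Nikolai ∩ Aarav ∩ Kira ∩ Zane ∩ Emeka: 09:15-13:00.
Nikolai ∩ Aarav ∩ Kira ∩ Zane ∩ Emeka ∩ Vera: 09:15-13:00.
So the common availability across everyone is 09:15-13:00.
The longest is 09:15-13:00 at 225 minutes.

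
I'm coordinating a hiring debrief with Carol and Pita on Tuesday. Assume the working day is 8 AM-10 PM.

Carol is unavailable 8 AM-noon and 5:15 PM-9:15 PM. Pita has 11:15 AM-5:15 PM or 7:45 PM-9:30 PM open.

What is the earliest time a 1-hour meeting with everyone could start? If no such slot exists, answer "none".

12:00

Carol free: 12:00-17:15, 21:15-22:00 (invert busy blocks within the working day).
Pita free: 11:15-17:15, 19:45-21:30.
Carol ∩ Pita: 12:00-17:15, 21:15-21:30.
The first common window of at least 60 minutes is 12:00-17:15, so the earliest start is 12:00.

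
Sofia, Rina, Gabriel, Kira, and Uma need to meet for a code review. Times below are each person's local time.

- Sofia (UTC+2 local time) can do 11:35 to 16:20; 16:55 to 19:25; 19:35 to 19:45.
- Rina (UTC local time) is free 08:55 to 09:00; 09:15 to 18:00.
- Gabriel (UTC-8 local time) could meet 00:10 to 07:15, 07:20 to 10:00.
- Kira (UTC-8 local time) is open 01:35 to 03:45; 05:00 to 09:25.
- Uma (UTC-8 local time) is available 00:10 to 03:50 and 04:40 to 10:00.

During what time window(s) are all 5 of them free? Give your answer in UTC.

09:35-11:45, 13:00-14:20, 14:55-15:15, 15:20-17:25

Sofia in UTC: 09:35-14:20, 14:55-17:25, 17:35-17:45 (subtract 2h to convert from UTC+2).
Rina in UTC: 08:55-09:00, 09:15-18:00.
Gabriel in UTC: 08:10-15:15, 15:20-18:00 (add 8h to convert from UTC-8).
Kira in UTC: 09:35-11:45, 13:00-17:25 (add 8h to convert from UTC-8).
Uma in UTC: 08:10-11:50, 12:40-18:00 (add 8h to convert from UTC-8).
Sofia ∩ Rina: 09:35-14:20, 14:55-17:25, 17:35-17:45.
Sofia ∩ Rina ∩ Gabriel: 09:35-14:20, 14:55-15:15, 15:20-17:25, 17:35-17:45.
Sofia ∩ Rina ∩ Gabriel ∩ Kira: 09:35-11:45, 13:00-14:20, 14:55-15:15, 15:20-17:25.
Sofia ∩ Rina ∩ Gabriel ∩ Kira ∩ Uma: 09:35-11:45, 13:00-14:20, 14:55-15:15, 15:20-17:25.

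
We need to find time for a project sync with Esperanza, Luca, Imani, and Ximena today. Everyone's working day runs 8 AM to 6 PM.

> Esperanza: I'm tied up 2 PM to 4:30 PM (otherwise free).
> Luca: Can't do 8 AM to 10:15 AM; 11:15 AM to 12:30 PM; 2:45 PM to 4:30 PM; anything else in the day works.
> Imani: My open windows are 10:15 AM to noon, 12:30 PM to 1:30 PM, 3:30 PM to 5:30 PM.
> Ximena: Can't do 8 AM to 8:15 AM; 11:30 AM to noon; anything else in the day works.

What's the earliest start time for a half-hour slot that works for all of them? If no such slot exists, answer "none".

10:15

Esperanza free: 08:00-14:00, 16:30-18:00 (invert busy blocks within the working day).
Luca free: 10:15-11:15, 12:30-14:45, 16:30-18:00 (invert busy blocks within the working day).
Imani free: 10:15-12:00, 12:30-13:30, 15:30-17:30.
Ximena free: 08:15-11:30, 12:00-18:00 (invert busy blocks within the working day).
Esperanza ∩ Luca: 10:15-11:15, 12:30-14:00, 16:30-18:00.
Esperanza ∩ Luca ∩ Imani: 10:15-11:15, 12:30-13:30, 16:30-17:30.
Esperanza ∩ Luca ∩ Imani ∩ Ximena: 10:15-11:15, 12:30-13:30, 16:30-17:30.
So the common availability across everyone is 10:15-11:15, 12:30-13:30, 16:30-17:30.
The first common window of at least 30 minutes is 10:15-11:15, so the earliest start is 10:15.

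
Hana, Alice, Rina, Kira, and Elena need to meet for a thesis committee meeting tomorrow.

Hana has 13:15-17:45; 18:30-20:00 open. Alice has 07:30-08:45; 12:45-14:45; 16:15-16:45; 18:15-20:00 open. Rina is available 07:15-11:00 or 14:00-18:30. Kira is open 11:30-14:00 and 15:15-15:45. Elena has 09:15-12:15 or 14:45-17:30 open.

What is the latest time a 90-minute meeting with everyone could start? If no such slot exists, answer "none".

Hana ∩ Alice: 13:15-14:45, 16:15-16:45, 18:30-20:00.
Hana ∩ Alice ∩ Rina: 14:00-14:45, 16:15-16:45.
Hana ∩ Alice ∩ Rina ∩ Kira: ∅.
Hana ∩ Alice ∩ Rina ∩ Kira ∩ Elena: ∅.
There is no time when everyone is free.
No common window is at least 90 minutes long.

none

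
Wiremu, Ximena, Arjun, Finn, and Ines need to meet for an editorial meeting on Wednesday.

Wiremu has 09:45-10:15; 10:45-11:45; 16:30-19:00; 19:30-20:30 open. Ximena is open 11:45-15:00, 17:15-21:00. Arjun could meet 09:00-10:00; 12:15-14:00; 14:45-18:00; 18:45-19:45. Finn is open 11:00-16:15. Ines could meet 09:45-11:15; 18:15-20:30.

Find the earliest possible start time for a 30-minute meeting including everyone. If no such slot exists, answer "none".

Wiremu ∩ Ximena: 17:15-19:00, 19:30-20:30.
Wiremu ∩ Ximena ∩ Arjun: 17:15-18:00, 18:45-19:00, 19:30-19:45.
Wiremu ∩ Ximena ∩ Arjun ∩ Finn: ∅.
Wiremu ∩ Ximena ∩ Arjun ∩ Finn ∩ Ines: ∅.
There is no time when everyone is free.
No common window is at least 30 minutes long.

none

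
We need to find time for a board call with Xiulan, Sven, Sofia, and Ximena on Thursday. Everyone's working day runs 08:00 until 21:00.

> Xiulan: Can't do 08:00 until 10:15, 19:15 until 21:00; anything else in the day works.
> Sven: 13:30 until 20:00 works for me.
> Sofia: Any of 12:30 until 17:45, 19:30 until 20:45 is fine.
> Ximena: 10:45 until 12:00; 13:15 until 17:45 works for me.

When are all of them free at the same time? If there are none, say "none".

Xiulan free: 10:15-19:15 (invert busy blocks within the working day).
Sven free: 13:30-20:00.
Sofia free: 12:30-17:45, 19:30-20:45.
Ximena free: 10:45-12:00, 13:15-17:45.
Xiulan ∩ Sven: 13:30-19:15.
Xiulan ∩ Sven ∩ Sofia: 13:30-17:45.
Xiulan ∩ Sven ∩ Sofia ∩ Ximena: 13:30-17:45.
Those are the intersection windows.

13:30-17:45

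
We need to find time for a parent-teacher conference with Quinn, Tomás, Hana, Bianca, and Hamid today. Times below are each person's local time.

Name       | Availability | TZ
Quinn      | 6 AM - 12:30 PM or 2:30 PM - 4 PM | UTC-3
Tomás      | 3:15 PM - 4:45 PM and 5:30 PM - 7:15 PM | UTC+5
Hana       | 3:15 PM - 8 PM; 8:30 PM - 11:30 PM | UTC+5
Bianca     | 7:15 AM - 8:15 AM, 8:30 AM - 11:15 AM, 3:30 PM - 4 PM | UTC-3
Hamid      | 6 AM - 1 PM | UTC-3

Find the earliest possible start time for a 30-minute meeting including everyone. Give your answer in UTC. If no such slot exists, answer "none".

10:15

Quinn in UTC: 09:00-15:30, 17:30-19:00 (add 3h to convert from UTC-3).
Tomás in UTC: 10:15-11:45, 12:30-14:15 (subtract 5h to convert from UTC+5).
Hana in UTC: 10:15-15:00, 15:30-18:30 (subtract 5h to convert from UTC+5).
Bianca in UTC: 10:15-11:15, 11:30-14:15, 18:30-19:00 (add 3h to convert from UTC-3).
Hamid in UTC: 09:00-16:00 (add 3h to convert from UTC-3).
Quinn ∩ Tomás: 10:15-11:45, 12:30-14:15.
Quinn ∩ Tomás ∩ Hana: 10:15-11:45, 12:30-14:15.
Quinn ∩ Tomás ∩ Hana ∩ Bianca: 10:15-11:15, 11:30-11:45, 12:30-14:15.
Quinn ∩ Tomás ∩ Hana ∩ Bianca ∩ Hamid: 10:15-11:15, 11:30-11:45, 12:30-14:15.
Those are the intersection windows.
The first common window of at least 30 minutes is 10:15-11:15, so the earliest start is 10:15.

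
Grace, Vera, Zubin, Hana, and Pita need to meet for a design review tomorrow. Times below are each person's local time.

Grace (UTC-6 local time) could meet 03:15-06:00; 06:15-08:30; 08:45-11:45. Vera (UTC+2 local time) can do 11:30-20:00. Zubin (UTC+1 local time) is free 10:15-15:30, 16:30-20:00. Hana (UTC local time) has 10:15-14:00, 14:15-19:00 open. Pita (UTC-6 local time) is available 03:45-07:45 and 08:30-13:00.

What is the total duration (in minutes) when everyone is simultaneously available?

330

Grace in UTC: 09:15-12:00, 12:15-14:30, 14:45-17:45 (add 6h to convert from UTC-6).
Vera in UTC: 09:30-18:00 (subtract 2h to convert from UTC+2).
Zubin in UTC: 09:15-14:30, 15:30-19:00 (subtract 1h to convert from UTC+1).
Hana in UTC: 10:15-14:00, 14:15-19:00.
Pita in UTC: 09:45-13:45, 14:30-19:00 (add 6h to convert from UTC-6).
Grace ∩ Vera: 09:30-12:00, 12:15-14:30, 14:45-17:45.
Grace ∩ Vera ∩ Zubin: 09:30-12:00, 12:15-14:30, 15:30-17:45.
Grace ∩ Vera ∩ Zubin ∩ Hana: 10:15-12:00, 12:15-14:00, 14:15-14:30, 15:30-17:45.
Grace ∩ Vera ∩ Zubin ∩ Hana ∩ Pita: 10:15-12:00, 12:15-13:45, 15:30-17:45.
Summing the common windows: 105 + 90 + 135 = 330 minutes.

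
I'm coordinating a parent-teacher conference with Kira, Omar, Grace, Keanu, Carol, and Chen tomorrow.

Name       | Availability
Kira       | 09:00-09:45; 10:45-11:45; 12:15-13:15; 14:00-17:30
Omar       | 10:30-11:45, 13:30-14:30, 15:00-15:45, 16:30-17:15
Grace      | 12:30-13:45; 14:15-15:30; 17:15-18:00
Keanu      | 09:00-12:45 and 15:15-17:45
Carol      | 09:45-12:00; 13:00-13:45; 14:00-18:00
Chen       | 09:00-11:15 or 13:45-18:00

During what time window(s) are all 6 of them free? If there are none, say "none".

15:15-15:30

Kira ∩ Omar: 10:45-11:45, 14:00-14:30, 15:00-15:45, 16:30-17:15.
Kira ∩ Omar ∩ Grace: 14:15-14:30, 15:00-15:30.
Kira ∩ Omar ∩ Grace ∩ Keanu: 15:15-15:30.
Kira ∩ Omar ∩ Grace ∩ Keanu ∩ Carol: 15:15-15:30.
Kira ∩ Omar ∩ Grace ∩ Keanu ∩ Carol ∩ Chen: 15:15-15:30.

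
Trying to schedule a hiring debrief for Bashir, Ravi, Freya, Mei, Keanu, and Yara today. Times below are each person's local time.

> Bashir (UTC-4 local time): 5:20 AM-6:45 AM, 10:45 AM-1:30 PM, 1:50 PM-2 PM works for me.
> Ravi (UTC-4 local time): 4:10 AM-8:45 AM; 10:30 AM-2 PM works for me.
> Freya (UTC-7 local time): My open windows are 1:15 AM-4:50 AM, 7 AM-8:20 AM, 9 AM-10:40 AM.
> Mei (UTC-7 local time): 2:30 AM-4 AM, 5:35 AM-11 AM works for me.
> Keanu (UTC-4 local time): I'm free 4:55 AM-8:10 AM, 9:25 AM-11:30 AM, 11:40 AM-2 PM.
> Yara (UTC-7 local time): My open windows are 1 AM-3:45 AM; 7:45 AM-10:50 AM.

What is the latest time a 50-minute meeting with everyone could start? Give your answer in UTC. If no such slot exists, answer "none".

Bashir in UTC: 09:20-10:45, 14:45-17:30, 17:50-18:00 (add 4h to convert from UTC-4).
Ravi in UTC: 08:10-12:45, 14:30-18:00 (add 4h to convert from UTC-4).
Freya in UTC: 08:15-11:50, 14:00-15:20, 16:00-17:40 (add 7h to convert from UTC-7).
Mei in UTC: 09:30-11:00, 12:35-18:00 (add 7h to convert from UTC-7).
Keanu in UTC: 08:55-12:10, 13:25-15:30, 15:40-18:00 (add 4h to convert from UTC-4).
Yara in UTC: 08:00-10:45, 14:45-17:50 (add 7h to convert from UTC-7).
Bashir ∩ Ravi: 09:20-10:45, 14:45-17:30, 17:50-18:00.
Bashir ∩ Ravi ∩ Freya: 09:20-10:45, 14:45-15:20, 16:00-17:30.
Bashir ∩ Ravi ∩ Freya ∩ Mei: 09:30-10:45, 14:45-15:20, 16:00-17:30.
Bashir ∩ Ravi ∩ Freya ∩ Mei ∩ Keanu: 09:30-10:45, 14:45-15:20, 16:00-17:30.
Bashir ∩ Ravi ∩ Freya ∩ Mei ∩ Keanu ∩ Yara: 09:30-10:45, 14:45-15:20, 16:00-17:30.
So the common availability across everyone is 09:30-10:45, 14:45-15:20, 16:00-17:30.
The last common window of at least 50 minutes is 16:00-17:30; a 50-minute meeting can start as late as 16:40 and still end by 17:30.

16:40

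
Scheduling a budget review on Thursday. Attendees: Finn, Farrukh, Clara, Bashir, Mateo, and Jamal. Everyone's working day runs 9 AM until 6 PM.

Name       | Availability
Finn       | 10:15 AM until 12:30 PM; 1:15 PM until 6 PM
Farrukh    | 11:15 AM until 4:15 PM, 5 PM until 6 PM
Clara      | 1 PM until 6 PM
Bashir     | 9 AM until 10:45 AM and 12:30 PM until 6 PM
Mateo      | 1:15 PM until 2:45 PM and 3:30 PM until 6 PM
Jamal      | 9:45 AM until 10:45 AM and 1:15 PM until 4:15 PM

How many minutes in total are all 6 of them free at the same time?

Finn ∩ Farrukh: 11:15-12:30, 13:15-16:15, 17:00-18:00.
Finn ∩ Farrukh ∩ Clara: 13:15-16:15, 17:00-18:00.
Finn ∩ Farrukh ∩ Clara ∩ Bashir: 13:15-16:15, 17:00-18:00.
Finn ∩ Farrukh ∩ Clara ∩ Bashir ∩ Mateo: 13:15-14:45, 15:30-16:15, 17:00-18:00.
Finn ∩ Farrukh ∩ Clara ∩ Bashir ∩ Mateo ∩ Jamal: 13:15-14:45, 15:30-16:15.
Summing the common windows: 90 + 45 = 135 minutes.

135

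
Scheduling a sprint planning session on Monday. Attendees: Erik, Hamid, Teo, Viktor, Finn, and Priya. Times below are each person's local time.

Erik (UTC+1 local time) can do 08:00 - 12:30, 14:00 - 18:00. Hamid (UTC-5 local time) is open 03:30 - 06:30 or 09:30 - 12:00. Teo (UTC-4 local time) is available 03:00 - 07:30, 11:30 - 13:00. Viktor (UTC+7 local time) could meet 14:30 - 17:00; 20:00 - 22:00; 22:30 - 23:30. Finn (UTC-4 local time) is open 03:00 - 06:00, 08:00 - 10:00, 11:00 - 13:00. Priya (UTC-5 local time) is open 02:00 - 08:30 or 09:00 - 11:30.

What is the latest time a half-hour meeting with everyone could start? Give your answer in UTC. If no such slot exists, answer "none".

Erik in UTC: 07:00-11:30, 13:00-17:00 (subtract 1h to convert from UTC+1).
Hamid in UTC: 08:30-11:30, 14:30-17:00 (add 5h to convert from UTC-5).
Teo in UTC: 07:00-11:30, 15:30-17:00 (add 4h to convert from UTC-4).
Viktor in UTC: 07:30-10:00, 13:00-15:00, 15:30-16:30 (subtract 7h to convert from UTC+7).
Finn in UTC: 07:00-10:00, 12:00-14:00, 15:00-17:00 (add 4h to convert from UTC-4).
Priya in UTC: 07:00-13:30, 14:00-16:30 (add 5h to convert from UTC-5).
Erik ∩ Hamid: 08:30-11:30, 14:30-17:00.
Erik ∩ Hamid ∩ Teo: 08:30-11:30, 15:30-17:00.
Erik ∩ Hamid ∩ Teo ∩ Viktor: 08:30-10:00, 15:30-16:30.
Erik ∩ Hamid ∩ Teo ∩ Viktor ∩ Finn: 08:30-10:00, 15:30-16:30.
Erik ∩ Hamid ∩ Teo ∩ Viktor ∩ Finn ∩ Priya: 08:30-10:00, 15:30-16:30.
Those are the intersection windows.
The last common window of at least 30 minutes is 15:30-16:30; a 30-minute meeting can start as late as 16:00 and still end by 16:30.

16:00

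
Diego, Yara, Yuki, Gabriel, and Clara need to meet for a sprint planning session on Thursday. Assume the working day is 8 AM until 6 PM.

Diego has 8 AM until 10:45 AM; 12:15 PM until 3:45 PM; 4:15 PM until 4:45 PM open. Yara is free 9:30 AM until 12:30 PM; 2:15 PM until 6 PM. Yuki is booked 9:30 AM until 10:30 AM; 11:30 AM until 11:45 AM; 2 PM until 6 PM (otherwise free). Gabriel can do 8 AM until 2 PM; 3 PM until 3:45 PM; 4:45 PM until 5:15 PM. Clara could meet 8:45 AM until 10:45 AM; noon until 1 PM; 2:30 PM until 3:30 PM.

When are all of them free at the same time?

Diego free: 08:00-10:45, 12:15-15:45, 16:15-16:45.
Yara free: 09:30-12:30, 14:15-18:00.
Yuki free: 08:00-09:30, 10:30-11:30, 11:45-14:00 (invert busy blocks within the working day).
Gabriel free: 08:00-14:00, 15:00-15:45, 16:45-17:15.
Clara free: 08:45-10:45, 12:00-13:00, 14:30-15:30.
Diego ∩ Yara: 09:30-10:45, 12:15-12:30, 14:15-15:45, 16:15-16:45.
Diego ∩ Yara ∩ Yuki: 10:30-10:45, 12:15-12:30.
Diego ∩ Yara ∩ Yuki ∩ Gabriel: 10:30-10:45, 12:15-12:30.
Diego ∩ Yara ∩ Yuki ∩ Gabriel ∩ Clara: 10:30-10:45, 12:15-12:30.

10:30-10:45, 12:15-12:30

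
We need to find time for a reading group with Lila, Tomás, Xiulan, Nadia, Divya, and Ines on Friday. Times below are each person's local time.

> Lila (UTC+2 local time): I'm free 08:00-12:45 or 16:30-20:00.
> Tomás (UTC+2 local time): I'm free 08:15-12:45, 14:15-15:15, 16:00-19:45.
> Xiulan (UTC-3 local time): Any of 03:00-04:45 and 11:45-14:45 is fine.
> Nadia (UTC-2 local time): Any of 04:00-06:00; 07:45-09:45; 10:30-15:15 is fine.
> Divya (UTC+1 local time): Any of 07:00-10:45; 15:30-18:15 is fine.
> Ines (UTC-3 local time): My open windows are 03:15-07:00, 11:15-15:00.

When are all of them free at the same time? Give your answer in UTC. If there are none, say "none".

Lila in UTC: 06:00-10:45, 14:30-18:00 (subtract 2h to convert from UTC+2).
Tomás in UTC: 06:15-10:45, 12:15-13:15, 14:00-17:45 (subtract 2h to convert from UTC+2).
Xiulan in UTC: 06:00-07:45, 14:45-17:45 (add 3h to convert from UTC-3).
Nadia in UTC: 06:00-08:00, 09:45-11:45, 12:30-17:15 (add 2h to convert from UTC-2).
Divya in UTC: 06:00-09:45, 14:30-17:15 (subtract 1h to convert from UTC+1).
Ines in UTC: 06:15-10:00, 14:15-18:00 (add 3h to convert from UTC-3).
Lila ∩ Tomás: 06:15-10:45, 14:30-17:45.
Lila ∩ Tomás ∩ Xiulan: 06:15-07:45, 14:45-17:45.
Lila ∩ Tomás ∩ Xiulan ∩ Nadia: 06:15-07:45, 14:45-17:15.
Lila ∩ Tomás ∩ Xiulan ∩ Nadia ∩ Divya: 06:15-07:45, 14:45-17:15.
Lila ∩ Tomás ∩ Xiulan ∩ Nadia ∩ Divya ∩ Ines: 06:15-07:45, 14:45-17:15.

06:15-07:45, 14:45-17:15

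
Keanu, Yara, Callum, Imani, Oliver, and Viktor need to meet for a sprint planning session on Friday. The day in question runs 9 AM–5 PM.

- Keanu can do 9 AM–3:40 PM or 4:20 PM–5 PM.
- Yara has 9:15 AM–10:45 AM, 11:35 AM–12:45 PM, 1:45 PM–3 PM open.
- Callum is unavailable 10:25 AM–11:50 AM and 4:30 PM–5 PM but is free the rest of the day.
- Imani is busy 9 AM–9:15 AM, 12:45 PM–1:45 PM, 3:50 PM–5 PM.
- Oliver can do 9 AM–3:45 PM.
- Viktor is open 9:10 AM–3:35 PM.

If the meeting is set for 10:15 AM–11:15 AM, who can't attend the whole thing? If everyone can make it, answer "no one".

Callum, Yara

Keanu free: 09:00-15:40, 16:20-17:00.
Yara free: 09:15-10:45, 11:35-12:45, 13:45-15:00.
Callum free: 09:00-10:25, 11:50-16:30 (invert busy blocks within the working day).
Imani free: 09:15-12:45, 13:45-15:50 (invert busy blocks within the working day).
Oliver free: 09:00-15:45.
Viktor free: 09:10-15:35.
Keanu: free for 10:15-11:15. Yara: not fully free for 10:15-11:15. Callum: not fully free for 10:15-11:15. Imani: free for 10:15-11:15. Oliver: free for 10:15-11:15. Viktor: free for 10:15-11:15.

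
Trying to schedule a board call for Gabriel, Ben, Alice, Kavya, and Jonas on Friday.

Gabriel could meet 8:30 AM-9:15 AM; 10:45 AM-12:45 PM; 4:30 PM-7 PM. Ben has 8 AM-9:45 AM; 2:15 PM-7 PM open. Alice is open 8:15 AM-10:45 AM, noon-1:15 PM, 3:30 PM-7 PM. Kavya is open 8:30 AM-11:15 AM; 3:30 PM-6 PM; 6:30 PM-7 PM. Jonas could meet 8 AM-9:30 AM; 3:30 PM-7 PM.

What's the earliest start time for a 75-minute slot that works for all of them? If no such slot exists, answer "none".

16:30

Gabriel ∩ Ben: 08:30-09:15, 16:30-19:00.
Gabriel ∩ Ben ∩ Alice: 08:30-09:15, 16:30-19:00.
Gabriel ∩ Ben ∩ Alice ∩ Kavya: 08:30-09:15, 16:30-18:00, 18:30-19:00.
Gabriel ∩ Ben ∩ Alice ∩ Kavya ∩ Jonas: 08:30-09:15, 16:30-18:00, 18:30-19:00.
So the common availability across everyone is 08:30-09:15, 16:30-18:00, 18:30-19:00.
The first common window of at least 75 minutes is 16:30-18:00, so the earliest start is 16:30.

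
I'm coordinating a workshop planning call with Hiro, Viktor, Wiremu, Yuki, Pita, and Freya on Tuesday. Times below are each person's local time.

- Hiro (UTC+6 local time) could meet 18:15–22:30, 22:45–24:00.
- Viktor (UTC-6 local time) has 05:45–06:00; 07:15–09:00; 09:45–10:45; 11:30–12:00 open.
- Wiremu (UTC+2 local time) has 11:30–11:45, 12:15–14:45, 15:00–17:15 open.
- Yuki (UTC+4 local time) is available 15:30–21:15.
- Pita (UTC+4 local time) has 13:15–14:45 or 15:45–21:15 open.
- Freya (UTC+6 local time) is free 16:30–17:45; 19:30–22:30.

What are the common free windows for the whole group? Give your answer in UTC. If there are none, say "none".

Hiro in UTC: 12:15-16:30, 16:45-18:00 (subtract 6h to convert from UTC+6).
Viktor in UTC: 11:45-12:00, 13:15-15:00, 15:45-16:45, 17:30-18:00 (add 6h to convert from UTC-6).
Wiremu in UTC: 09:30-09:45, 10:15-12:45, 13:00-15:15 (subtract 2h to convert from UTC+2).
Yuki in UTC: 11:30-17:15 (subtract 4h to convert from UTC+4).
Pita in UTC: 09:15-10:45, 11:45-17:15 (subtract 4h to convert from UTC+4).
Freya in UTC: 10:30-11:45, 13:30-16:30 (subtract 6h to convert from UTC+6).
Hiro ∩ Viktor: 13:15-15:00, 15:45-16:30, 17:30-18:00.
Hiro ∩ Viktor ∩ Wiremu: 13:15-15:00.
Hiro ∩ Viktor ∩ Wiremu ∩ Yuki: 13:15-15:00.
Hiro ∩ Viktor ∩ Wiremu ∩ Yuki ∩ Pita: 13:15-15:00.
Hiro ∩ Viktor ∩ Wiremu ∩ Yuki ∩ Pita ∩ Freya: 13:30-15:00.

13:30-15:00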